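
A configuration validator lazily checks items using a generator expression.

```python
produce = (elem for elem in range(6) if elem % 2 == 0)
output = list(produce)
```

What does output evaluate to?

Step 1: Filter range(6) keeping only even values:
  elem=0: even, included
  elem=1: odd, excluded
  elem=2: even, included
  elem=3: odd, excluded
  elem=4: even, included
  elem=5: odd, excluded
Therefore output = [0, 2, 4].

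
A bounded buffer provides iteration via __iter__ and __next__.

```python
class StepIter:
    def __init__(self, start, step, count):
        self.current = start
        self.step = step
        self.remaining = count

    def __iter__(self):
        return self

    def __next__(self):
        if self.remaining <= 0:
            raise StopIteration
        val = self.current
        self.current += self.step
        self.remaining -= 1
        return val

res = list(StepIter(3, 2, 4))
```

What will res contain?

Step 1: StepIter starts at 3, increments by 2, for 4 steps:
  Yield 3, then current += 2
  Yield 5, then current += 2
  Yield 7, then current += 2
  Yield 9, then current += 2
Therefore res = [3, 5, 7, 9].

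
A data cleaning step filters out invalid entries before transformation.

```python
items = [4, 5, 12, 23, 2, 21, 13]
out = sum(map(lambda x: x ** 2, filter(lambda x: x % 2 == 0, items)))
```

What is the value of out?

Step 1: Filter even numbers from [4, 5, 12, 23, 2, 21, 13]: [4, 12, 2]
Step 2: Square each: [16, 144, 4]
Step 3: Sum = 164.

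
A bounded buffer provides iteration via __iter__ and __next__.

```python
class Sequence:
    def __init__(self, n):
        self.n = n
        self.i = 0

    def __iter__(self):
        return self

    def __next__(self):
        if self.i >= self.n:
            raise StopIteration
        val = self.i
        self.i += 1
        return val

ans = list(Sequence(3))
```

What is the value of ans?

Step 1: Sequence(3) creates an iterator counting 0 to 2.
Step 2: list() consumes all values: [0, 1, 2].
Therefore ans = [0, 1, 2].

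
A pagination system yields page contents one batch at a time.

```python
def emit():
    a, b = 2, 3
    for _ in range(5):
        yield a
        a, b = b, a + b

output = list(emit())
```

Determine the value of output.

Step 1: Fibonacci-like sequence starting with a=2, b=3:
  Iteration 1: yield a=2, then a,b = 3,5
  Iteration 2: yield a=3, then a,b = 5,8
  Iteration 3: yield a=5, then a,b = 8,13
  Iteration 4: yield a=8, then a,b = 13,21
  Iteration 5: yield a=13, then a,b = 21,34
Therefore output = [2, 3, 5, 8, 13].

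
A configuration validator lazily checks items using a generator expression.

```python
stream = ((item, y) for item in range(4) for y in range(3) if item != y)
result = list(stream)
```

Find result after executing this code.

Step 1: Nested generator over range(4) x range(3) where item != y:
  (0, 0): excluded (item == y)
  (0, 1): included
  (0, 2): included
  (1, 0): included
  (1, 1): excluded (item == y)
  (1, 2): included
  (2, 0): included
  (2, 1): included
  (2, 2): excluded (item == y)
  (3, 0): included
  (3, 1): included
  (3, 2): included
Therefore result = [(0, 1), (0, 2), (1, 0), (1, 2), (2, 0), (2, 1), (3, 0), (3, 1), (3, 2)].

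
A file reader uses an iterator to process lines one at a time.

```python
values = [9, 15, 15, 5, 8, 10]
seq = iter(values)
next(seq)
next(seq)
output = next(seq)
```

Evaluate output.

Step 1: Create iterator over [9, 15, 15, 5, 8, 10].
Step 2: next() consumes 9.
Step 3: next() consumes 15.
Step 4: next() returns 15.
Therefore output = 15.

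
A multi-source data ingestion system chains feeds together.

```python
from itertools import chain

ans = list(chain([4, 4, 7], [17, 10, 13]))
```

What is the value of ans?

Step 1: chain() concatenates iterables: [4, 4, 7] + [17, 10, 13].
Therefore ans = [4, 4, 7, 17, 10, 13].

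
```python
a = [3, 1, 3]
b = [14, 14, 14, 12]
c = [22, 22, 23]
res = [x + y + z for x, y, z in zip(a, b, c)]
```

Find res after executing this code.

Step 1: zip three lists (truncates to shortest, len=3):
  3 + 14 + 22 = 39
  1 + 14 + 22 = 37
  3 + 14 + 23 = 40
Therefore res = [39, 37, 40].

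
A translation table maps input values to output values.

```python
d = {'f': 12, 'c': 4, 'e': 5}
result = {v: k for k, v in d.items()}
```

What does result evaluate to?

Step 1: Invert dict (swap keys and values):
  'f': 12 -> 12: 'f'
  'c': 4 -> 4: 'c'
  'e': 5 -> 5: 'e'
Therefore result = {12: 'f', 4: 'c', 5: 'e'}.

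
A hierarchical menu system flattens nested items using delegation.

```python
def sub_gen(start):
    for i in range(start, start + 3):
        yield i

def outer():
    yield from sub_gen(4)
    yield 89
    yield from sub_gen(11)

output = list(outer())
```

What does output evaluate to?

Step 1: outer() delegates to sub_gen(4):
  yield 4
  yield 5
  yield 6
Step 2: yield 89
Step 3: Delegates to sub_gen(11):
  yield 11
  yield 12
  yield 13
Therefore output = [4, 5, 6, 89, 11, 12, 13].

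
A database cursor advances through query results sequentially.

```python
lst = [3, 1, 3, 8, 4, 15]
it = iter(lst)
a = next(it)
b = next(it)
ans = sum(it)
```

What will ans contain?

Step 1: Create iterator over [3, 1, 3, 8, 4, 15].
Step 2: a = next() = 3, b = next() = 1.
Step 3: sum() of remaining [3, 8, 4, 15] = 30.
Therefore ans = 30.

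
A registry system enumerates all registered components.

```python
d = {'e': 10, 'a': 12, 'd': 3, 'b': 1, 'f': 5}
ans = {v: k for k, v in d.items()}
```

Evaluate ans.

Step 1: Invert dict (swap keys and values):
  'e': 10 -> 10: 'e'
  'a': 12 -> 12: 'a'
  'd': 3 -> 3: 'd'
  'b': 1 -> 1: 'b'
  'f': 5 -> 5: 'f'
Therefore ans = {10: 'e', 12: 'a', 3: 'd', 1: 'b', 5: 'f'}.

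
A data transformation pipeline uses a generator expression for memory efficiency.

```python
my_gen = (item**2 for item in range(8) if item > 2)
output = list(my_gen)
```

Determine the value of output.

Step 1: For range(8), keep item > 2, then square:
  item=0: 0 <= 2, excluded
  item=1: 1 <= 2, excluded
  item=2: 2 <= 2, excluded
  item=3: 3 > 2, yield 3**2 = 9
  item=4: 4 > 2, yield 4**2 = 16
  item=5: 5 > 2, yield 5**2 = 25
  item=6: 6 > 2, yield 6**2 = 36
  item=7: 7 > 2, yield 7**2 = 49
Therefore output = [9, 16, 25, 36, 49].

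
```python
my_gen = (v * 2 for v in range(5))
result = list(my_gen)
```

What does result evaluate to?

Step 1: For each v in range(5), compute v*2:
  v=0: 0*2 = 0
  v=1: 1*2 = 2
  v=2: 2*2 = 4
  v=3: 3*2 = 6
  v=4: 4*2 = 8
Therefore result = [0, 2, 4, 6, 8].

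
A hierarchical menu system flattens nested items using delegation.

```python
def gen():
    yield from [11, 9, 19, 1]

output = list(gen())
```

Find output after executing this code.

Step 1: yield from delegates to the iterable, yielding each element.
Step 2: Collected values: [11, 9, 19, 1].
Therefore output = [11, 9, 19, 1].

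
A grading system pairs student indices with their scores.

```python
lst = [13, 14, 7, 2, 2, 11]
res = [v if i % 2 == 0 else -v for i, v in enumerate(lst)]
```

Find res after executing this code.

Step 1: For each (i, v), keep v if i is even, negate if odd:
  i=0 (even): keep 13
  i=1 (odd): negate to -14
  i=2 (even): keep 7
  i=3 (odd): negate to -2
  i=4 (even): keep 2
  i=5 (odd): negate to -11
Therefore res = [13, -14, 7, -2, 2, -11].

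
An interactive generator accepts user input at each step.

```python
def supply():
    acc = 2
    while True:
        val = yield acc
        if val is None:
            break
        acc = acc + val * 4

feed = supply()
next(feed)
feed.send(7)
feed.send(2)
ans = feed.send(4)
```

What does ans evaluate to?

Step 1: next() -> yield acc=2.
Step 2: send(7) -> val=7, acc = 2 + 7*4 = 30, yield 30.
Step 3: send(2) -> val=2, acc = 30 + 2*4 = 38, yield 38.
Step 4: send(4) -> val=4, acc = 38 + 4*4 = 54, yield 54.
Therefore ans = 54.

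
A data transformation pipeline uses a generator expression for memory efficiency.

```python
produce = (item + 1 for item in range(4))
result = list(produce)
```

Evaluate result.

Step 1: For each item in range(4), compute item+1:
  item=0: 0+1 = 1
  item=1: 1+1 = 2
  item=2: 2+1 = 3
  item=3: 3+1 = 4
Therefore result = [1, 2, 3, 4].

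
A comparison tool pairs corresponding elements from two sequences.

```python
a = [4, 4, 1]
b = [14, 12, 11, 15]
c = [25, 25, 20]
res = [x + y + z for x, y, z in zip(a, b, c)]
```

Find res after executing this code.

Step 1: zip three lists (truncates to shortest, len=3):
  4 + 14 + 25 = 43
  4 + 12 + 25 = 41
  1 + 11 + 20 = 32
Therefore res = [43, 41, 32].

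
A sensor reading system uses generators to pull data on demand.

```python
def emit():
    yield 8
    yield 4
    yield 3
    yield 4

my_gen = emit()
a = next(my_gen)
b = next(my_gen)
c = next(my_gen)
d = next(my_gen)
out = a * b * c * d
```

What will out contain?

Step 1: Create generator and consume all values:
  a = next(my_gen) = 8
  b = next(my_gen) = 4
  c = next(my_gen) = 3
  d = next(my_gen) = 4
Step 2: out = 8 * 4 * 3 * 4 = 384.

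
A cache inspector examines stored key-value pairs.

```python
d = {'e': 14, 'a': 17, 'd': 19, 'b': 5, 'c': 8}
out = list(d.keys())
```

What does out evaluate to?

Step 1: d.keys() returns the dictionary keys in insertion order.
Therefore out = ['e', 'a', 'd', 'b', 'c'].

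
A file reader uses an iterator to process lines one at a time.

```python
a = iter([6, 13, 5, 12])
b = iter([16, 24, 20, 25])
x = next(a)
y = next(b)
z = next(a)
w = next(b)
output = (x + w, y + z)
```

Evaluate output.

Step 1: a iterates [6, 13, 5, 12], b iterates [16, 24, 20, 25].
Step 2: x = next(a) = 6, y = next(b) = 16.
Step 3: z = next(a) = 13, w = next(b) = 24.
Step 4: output = (6 + 24, 16 + 13) = (30, 29).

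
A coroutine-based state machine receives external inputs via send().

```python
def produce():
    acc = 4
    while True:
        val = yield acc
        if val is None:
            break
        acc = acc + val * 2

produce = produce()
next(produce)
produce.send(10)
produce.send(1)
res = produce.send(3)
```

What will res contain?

Step 1: next() -> yield acc=4.
Step 2: send(10) -> val=10, acc = 4 + 10*2 = 24, yield 24.
Step 3: send(1) -> val=1, acc = 24 + 1*2 = 26, yield 26.
Step 4: send(3) -> val=3, acc = 26 + 3*2 = 32, yield 32.
Therefore res = 32.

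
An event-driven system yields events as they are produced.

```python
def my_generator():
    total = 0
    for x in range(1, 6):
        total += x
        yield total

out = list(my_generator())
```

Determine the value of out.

Step 1: Generator accumulates running sum:
  x=1: total = 1, yield 1
  x=2: total = 3, yield 3
  x=3: total = 6, yield 6
  x=4: total = 10, yield 10
  x=5: total = 15, yield 15
Therefore out = [1, 3, 6, 10, 15].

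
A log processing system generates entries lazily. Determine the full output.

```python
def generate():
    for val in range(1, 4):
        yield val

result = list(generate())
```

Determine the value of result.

Step 1: The generator yields each value from range(1, 4).
Step 2: list() consumes all yields: [1, 2, 3].
Therefore result = [1, 2, 3].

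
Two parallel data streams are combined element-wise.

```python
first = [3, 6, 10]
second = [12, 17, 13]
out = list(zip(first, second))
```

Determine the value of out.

Step 1: zip pairs elements at same index:
  Index 0: (3, 12)
  Index 1: (6, 17)
  Index 2: (10, 13)
Therefore out = [(3, 12), (6, 17), (10, 13)].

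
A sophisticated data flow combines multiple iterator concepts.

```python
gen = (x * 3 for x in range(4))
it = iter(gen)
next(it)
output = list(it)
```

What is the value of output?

Step 1: Generator produces [0, 3, 6, 9].
Step 2: next(it) consumes first element (0).
Step 3: list(it) collects remaining: [3, 6, 9].
Therefore output = [3, 6, 9].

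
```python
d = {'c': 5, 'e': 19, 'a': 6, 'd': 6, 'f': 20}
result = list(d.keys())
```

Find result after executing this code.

Step 1: d.keys() returns the dictionary keys in insertion order.
Therefore result = ['c', 'e', 'a', 'd', 'f'].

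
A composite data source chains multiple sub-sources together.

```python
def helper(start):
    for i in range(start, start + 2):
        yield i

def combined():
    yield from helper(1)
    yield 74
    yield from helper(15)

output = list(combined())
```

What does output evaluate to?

Step 1: combined() delegates to helper(1):
  yield 1
  yield 2
Step 2: yield 74
Step 3: Delegates to helper(15):
  yield 15
  yield 16
Therefore output = [1, 2, 74, 15, 16].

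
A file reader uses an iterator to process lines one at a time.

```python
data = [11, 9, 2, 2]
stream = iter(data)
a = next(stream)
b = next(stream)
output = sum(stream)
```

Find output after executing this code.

Step 1: Create iterator over [11, 9, 2, 2].
Step 2: a = next() = 11, b = next() = 9.
Step 3: sum() of remaining [2, 2] = 4.
Therefore output = 4.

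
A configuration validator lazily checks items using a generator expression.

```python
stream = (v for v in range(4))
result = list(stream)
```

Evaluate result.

Step 1: Generator expression iterates range(4): [0, 1, 2, 3].
Step 2: list() collects all values.
Therefore result = [0, 1, 2, 3].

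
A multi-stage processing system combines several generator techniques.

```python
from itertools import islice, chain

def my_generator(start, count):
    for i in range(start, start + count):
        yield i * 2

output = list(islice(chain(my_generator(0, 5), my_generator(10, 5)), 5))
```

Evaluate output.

Step 1: my_generator(0, 5) yields [0, 2, 4, 6, 8].
Step 2: my_generator(10, 5) yields [20, 22, 24, 26, 28].
Step 3: chain concatenates: [0, 2, 4, 6, 8, 20, 22, 24, 26, 28].
Step 4: islice takes first 5: [0, 2, 4, 6, 8].
Therefore output = [0, 2, 4, 6, 8].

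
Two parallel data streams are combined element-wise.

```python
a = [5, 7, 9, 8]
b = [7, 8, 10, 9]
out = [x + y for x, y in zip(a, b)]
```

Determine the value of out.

Step 1: Add corresponding elements:
  5 + 7 = 12
  7 + 8 = 15
  9 + 10 = 19
  8 + 9 = 17
Therefore out = [12, 15, 19, 17].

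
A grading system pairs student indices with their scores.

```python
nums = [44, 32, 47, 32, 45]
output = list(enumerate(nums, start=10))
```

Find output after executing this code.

Step 1: enumerate with start=10:
  (10, 44)
  (11, 32)
  (12, 47)
  (13, 32)
  (14, 45)
Therefore output = [(10, 44), (11, 32), (12, 47), (13, 32), (14, 45)].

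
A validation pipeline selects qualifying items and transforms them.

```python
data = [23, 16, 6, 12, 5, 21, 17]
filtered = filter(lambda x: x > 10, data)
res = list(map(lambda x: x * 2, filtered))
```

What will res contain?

Step 1: Filter data for elements > 10:
  23: kept
  16: kept
  6: removed
  12: kept
  5: removed
  21: kept
  17: kept
Step 2: Map x * 2 on filtered [23, 16, 12, 21, 17]:
  23 -> 46
  16 -> 32
  12 -> 24
  21 -> 42
  17 -> 34
Therefore res = [46, 32, 24, 42, 34].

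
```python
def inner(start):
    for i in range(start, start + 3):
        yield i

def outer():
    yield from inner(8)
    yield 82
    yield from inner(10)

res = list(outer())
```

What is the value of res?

Step 1: outer() delegates to inner(8):
  yield 8
  yield 9
  yield 10
Step 2: yield 82
Step 3: Delegates to inner(10):
  yield 10
  yield 11
  yield 12
Therefore res = [8, 9, 10, 82, 10, 11, 12].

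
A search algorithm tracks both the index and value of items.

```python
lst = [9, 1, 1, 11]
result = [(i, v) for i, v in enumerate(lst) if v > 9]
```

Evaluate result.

Step 1: Filter enumerate([9, 1, 1, 11]) keeping v > 9:
  (0, 9): 9 <= 9, excluded
  (1, 1): 1 <= 9, excluded
  (2, 1): 1 <= 9, excluded
  (3, 11): 11 > 9, included
Therefore result = [(3, 11)].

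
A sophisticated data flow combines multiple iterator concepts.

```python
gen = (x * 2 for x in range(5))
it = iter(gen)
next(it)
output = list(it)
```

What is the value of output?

Step 1: Generator produces [0, 2, 4, 6, 8].
Step 2: next(it) consumes first element (0).
Step 3: list(it) collects remaining: [2, 4, 6, 8].
Therefore output = [2, 4, 6, 8].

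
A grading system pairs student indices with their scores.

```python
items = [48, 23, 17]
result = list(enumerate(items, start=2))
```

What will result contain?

Step 1: enumerate with start=2:
  (2, 48)
  (3, 23)
  (4, 17)
Therefore result = [(2, 48), (3, 23), (4, 17)].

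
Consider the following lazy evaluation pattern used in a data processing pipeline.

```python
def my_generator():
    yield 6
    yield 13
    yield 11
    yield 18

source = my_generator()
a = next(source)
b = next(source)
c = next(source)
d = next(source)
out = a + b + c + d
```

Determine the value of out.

Step 1: Create generator and consume all values:
  a = next(source) = 6
  b = next(source) = 13
  c = next(source) = 11
  d = next(source) = 18
Step 2: out = 6 + 13 + 11 + 18 = 48.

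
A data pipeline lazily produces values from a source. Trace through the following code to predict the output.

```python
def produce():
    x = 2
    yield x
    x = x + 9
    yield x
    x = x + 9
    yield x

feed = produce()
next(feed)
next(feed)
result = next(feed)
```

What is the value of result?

Step 1: Trace through generator execution:
  Yield 1: x starts at 2, yield 2
  Yield 2: x = 2 + 9 = 11, yield 11
  Yield 3: x = 11 + 9 = 20, yield 20
Step 2: First next() gets 2, second next() gets the second value, third next() yields 20.
Therefore result = 20.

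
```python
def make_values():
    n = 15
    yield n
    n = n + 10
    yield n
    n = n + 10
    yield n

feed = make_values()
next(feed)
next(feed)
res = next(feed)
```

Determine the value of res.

Step 1: Trace through generator execution:
  Yield 1: n starts at 15, yield 15
  Yield 2: n = 15 + 10 = 25, yield 25
  Yield 3: n = 25 + 10 = 35, yield 35
Step 2: First next() gets 15, second next() gets the second value, third next() yields 35.
Therefore res = 35.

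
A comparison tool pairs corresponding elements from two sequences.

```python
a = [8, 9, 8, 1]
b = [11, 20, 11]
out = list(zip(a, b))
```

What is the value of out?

Step 1: zip stops at shortest (len(a)=4, len(b)=3):
  Index 0: (8, 11)
  Index 1: (9, 20)
  Index 2: (8, 11)
Step 2: Last element of a (1) has no pair, dropped.
Therefore out = [(8, 11), (9, 20), (8, 11)].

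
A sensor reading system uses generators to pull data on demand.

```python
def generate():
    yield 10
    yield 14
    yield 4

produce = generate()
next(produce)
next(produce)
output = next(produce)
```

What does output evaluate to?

Step 1: generate() creates a generator.
Step 2: next(produce) yields 10 (consumed and discarded).
Step 3: next(produce) yields 14 (consumed and discarded).
Step 4: next(produce) yields 4, assigned to output.
Therefore output = 4.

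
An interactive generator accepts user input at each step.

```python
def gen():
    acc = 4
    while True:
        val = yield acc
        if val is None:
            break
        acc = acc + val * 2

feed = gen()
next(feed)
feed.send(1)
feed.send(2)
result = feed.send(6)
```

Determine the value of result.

Step 1: next() -> yield acc=4.
Step 2: send(1) -> val=1, acc = 4 + 1*2 = 6, yield 6.
Step 3: send(2) -> val=2, acc = 6 + 2*2 = 10, yield 10.
Step 4: send(6) -> val=6, acc = 10 + 6*2 = 22, yield 22.
Therefore result = 22.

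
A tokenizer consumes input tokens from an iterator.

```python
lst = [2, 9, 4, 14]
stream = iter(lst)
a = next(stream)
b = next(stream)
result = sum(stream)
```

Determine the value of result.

Step 1: Create iterator over [2, 9, 4, 14].
Step 2: a = next() = 2, b = next() = 9.
Step 3: sum() of remaining [4, 14] = 18.
Therefore result = 18.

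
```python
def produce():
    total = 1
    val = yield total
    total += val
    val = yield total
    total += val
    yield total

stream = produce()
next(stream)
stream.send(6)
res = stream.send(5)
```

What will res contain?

Step 1: next() -> yield total=1.
Step 2: send(6) -> val=6, total = 1+6 = 7, yield 7.
Step 3: send(5) -> val=5, total = 7+5 = 12, yield 12.
Therefore res = 12.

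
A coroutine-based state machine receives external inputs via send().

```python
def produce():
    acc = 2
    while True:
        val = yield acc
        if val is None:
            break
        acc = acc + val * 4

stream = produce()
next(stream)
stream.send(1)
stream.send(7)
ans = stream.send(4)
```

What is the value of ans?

Step 1: next() -> yield acc=2.
Step 2: send(1) -> val=1, acc = 2 + 1*4 = 6, yield 6.
Step 3: send(7) -> val=7, acc = 6 + 7*4 = 34, yield 34.
Step 4: send(4) -> val=4, acc = 34 + 4*4 = 50, yield 50.
Therefore ans = 50.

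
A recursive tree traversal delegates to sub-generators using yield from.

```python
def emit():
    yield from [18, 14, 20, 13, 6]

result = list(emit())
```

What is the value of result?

Step 1: yield from delegates to the iterable, yielding each element.
Step 2: Collected values: [18, 14, 20, 13, 6].
Therefore result = [18, 14, 20, 13, 6].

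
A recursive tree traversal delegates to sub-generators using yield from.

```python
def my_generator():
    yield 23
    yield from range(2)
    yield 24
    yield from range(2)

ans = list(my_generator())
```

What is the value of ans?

Step 1: Trace yields in order:
  yield 23
  yield 0
  yield 1
  yield 24
  yield 0
  yield 1
Therefore ans = [23, 0, 1, 24, 0, 1].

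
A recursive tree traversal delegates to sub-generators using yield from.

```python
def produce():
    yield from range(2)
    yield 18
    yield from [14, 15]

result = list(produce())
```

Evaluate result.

Step 1: Trace yields in order:
  yield 0
  yield 1
  yield 18
  yield 14
  yield 15
Therefore result = [0, 1, 18, 14, 15].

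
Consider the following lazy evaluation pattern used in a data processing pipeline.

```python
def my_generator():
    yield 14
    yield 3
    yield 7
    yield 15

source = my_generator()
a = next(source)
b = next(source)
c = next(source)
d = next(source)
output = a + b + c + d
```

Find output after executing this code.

Step 1: Create generator and consume all values:
  a = next(source) = 14
  b = next(source) = 3
  c = next(source) = 7
  d = next(source) = 15
Step 2: output = 14 + 3 + 7 + 15 = 39.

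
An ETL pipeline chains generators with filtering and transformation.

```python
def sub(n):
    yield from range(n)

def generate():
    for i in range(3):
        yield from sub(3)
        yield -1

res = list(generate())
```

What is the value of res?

Step 1: For each i in range(3):
  i=0: yield from sub(3) -> [0, 1, 2], then yield -1
  i=1: yield from sub(3) -> [0, 1, 2], then yield -1
  i=2: yield from sub(3) -> [0, 1, 2], then yield -1
Therefore res = [0, 1, 2, -1, 0, 1, 2, -1, 0, 1, 2, -1].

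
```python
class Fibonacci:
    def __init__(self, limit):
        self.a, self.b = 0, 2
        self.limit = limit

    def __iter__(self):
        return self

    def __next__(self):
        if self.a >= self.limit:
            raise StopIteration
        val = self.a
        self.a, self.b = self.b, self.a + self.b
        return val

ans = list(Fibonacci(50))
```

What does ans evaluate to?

Step 1: Fibonacci-like sequence (a=0, b=2) until >= 50:
  Yield 0, then a,b = 2,2
  Yield 2, then a,b = 2,4
  Yield 2, then a,b = 4,6
  Yield 4, then a,b = 6,10
  Yield 6, then a,b = 10,16
  Yield 10, then a,b = 16,26
  Yield 16, then a,b = 26,42
  Yield 26, then a,b = 42,68
  Yield 42, then a,b = 68,110
Step 2: 68 >= 50, stop.
Therefore ans = [0, 2, 2, 4, 6, 10, 16, 26, 42].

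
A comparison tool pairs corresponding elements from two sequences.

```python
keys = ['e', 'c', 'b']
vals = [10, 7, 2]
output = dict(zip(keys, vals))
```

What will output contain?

Step 1: zip pairs keys with values:
  'e' -> 10
  'c' -> 7
  'b' -> 2
Therefore output = {'e': 10, 'c': 7, 'b': 2}.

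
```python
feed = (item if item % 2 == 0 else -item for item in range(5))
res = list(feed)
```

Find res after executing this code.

Step 1: For each item in range(5), yield item if even, else -item:
  item=0: even, yield 0
  item=1: odd, yield -1
  item=2: even, yield 2
  item=3: odd, yield -3
  item=4: even, yield 4
Therefore res = [0, -1, 2, -3, 4].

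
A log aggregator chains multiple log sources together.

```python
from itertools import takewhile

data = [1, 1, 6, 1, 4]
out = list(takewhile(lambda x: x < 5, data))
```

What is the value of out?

Step 1: takewhile stops at first element >= 5:
  1 < 5: take
  1 < 5: take
  6 >= 5: stop
Therefore out = [1, 1].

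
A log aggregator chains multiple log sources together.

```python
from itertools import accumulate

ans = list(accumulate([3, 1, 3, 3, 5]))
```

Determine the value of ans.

Step 1: accumulate computes running sums:
  + 3 = 3
  + 1 = 4
  + 3 = 7
  + 3 = 10
  + 5 = 15
Therefore ans = [3, 4, 7, 10, 15].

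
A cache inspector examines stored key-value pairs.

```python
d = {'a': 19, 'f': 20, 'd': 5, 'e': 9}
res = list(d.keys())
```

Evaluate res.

Step 1: d.keys() returns the dictionary keys in insertion order.
Therefore res = ['a', 'f', 'd', 'e'].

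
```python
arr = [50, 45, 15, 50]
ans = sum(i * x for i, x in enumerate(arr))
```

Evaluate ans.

Step 1: Compute i * x for each (i, x) in enumerate([50, 45, 15, 50]):
  i=0, x=50: 0*50 = 0
  i=1, x=45: 1*45 = 45
  i=2, x=15: 2*15 = 30
  i=3, x=50: 3*50 = 150
Step 2: sum = 0 + 45 + 30 + 150 = 225.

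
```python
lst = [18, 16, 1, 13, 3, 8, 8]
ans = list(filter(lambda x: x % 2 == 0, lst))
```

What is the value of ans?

Step 1: Filter elements divisible by 2:
  18 % 2 = 0: kept
  16 % 2 = 0: kept
  1 % 2 = 1: removed
  13 % 2 = 1: removed
  3 % 2 = 1: removed
  8 % 2 = 0: kept
  8 % 2 = 0: kept
Therefore ans = [18, 16, 8, 8].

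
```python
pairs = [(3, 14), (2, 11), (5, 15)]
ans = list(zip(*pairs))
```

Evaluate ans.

Step 1: zip(*pairs) transposes: unzips [(3, 14), (2, 11), (5, 15)] into separate sequences.
Step 2: First elements: (3, 2, 5), second elements: (14, 11, 15).
Therefore ans = [(3, 2, 5), (14, 11, 15)].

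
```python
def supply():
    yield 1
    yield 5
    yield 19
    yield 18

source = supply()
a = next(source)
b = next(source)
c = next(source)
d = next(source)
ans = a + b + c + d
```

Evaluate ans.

Step 1: Create generator and consume all values:
  a = next(source) = 1
  b = next(source) = 5
  c = next(source) = 19
  d = next(source) = 18
Step 2: ans = 1 + 5 + 19 + 18 = 43.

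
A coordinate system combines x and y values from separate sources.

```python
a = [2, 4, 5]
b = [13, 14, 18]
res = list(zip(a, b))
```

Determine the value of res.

Step 1: zip pairs elements at same index:
  Index 0: (2, 13)
  Index 1: (4, 14)
  Index 2: (5, 18)
Therefore res = [(2, 13), (4, 14), (5, 18)].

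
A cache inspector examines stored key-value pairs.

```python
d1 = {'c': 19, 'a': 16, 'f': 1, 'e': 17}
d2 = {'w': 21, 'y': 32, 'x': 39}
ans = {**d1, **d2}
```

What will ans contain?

Step 1: Merge d1 and d2 (d2 values override on key conflicts).
Step 2: d1 has keys ['c', 'a', 'f', 'e'], d2 has keys ['w', 'y', 'x'].
Therefore ans = {'c': 19, 'a': 16, 'f': 1, 'e': 17, 'w': 21, 'y': 32, 'x': 39}.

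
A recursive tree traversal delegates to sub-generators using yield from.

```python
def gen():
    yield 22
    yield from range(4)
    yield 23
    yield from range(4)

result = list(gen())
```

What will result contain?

Step 1: Trace yields in order:
  yield 22
  yield 0
  yield 1
  yield 2
  yield 3
  yield 23
  yield 0
  yield 1
  yield 2
  yield 3
Therefore result = [22, 0, 1, 2, 3, 23, 0, 1, 2, 3].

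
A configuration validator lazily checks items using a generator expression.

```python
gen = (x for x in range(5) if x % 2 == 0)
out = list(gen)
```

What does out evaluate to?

Step 1: Filter range(5) keeping only even values:
  x=0: even, included
  x=1: odd, excluded
  x=2: even, included
  x=3: odd, excluded
  x=4: even, included
Therefore out = [0, 2, 4].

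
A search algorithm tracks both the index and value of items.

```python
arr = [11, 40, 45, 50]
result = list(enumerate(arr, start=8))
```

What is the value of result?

Step 1: enumerate with start=8:
  (8, 11)
  (9, 40)
  (10, 45)
  (11, 50)
Therefore result = [(8, 11), (9, 40), (10, 45), (11, 50)].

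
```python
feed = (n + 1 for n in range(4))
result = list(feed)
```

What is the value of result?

Step 1: For each n in range(4), compute n+1:
  n=0: 0+1 = 1
  n=1: 1+1 = 2
  n=2: 2+1 = 3
  n=3: 3+1 = 4
Therefore result = [1, 2, 3, 4].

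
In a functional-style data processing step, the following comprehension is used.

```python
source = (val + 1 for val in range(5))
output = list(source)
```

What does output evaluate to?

Step 1: For each val in range(5), compute val+1:
  val=0: 0+1 = 1
  val=1: 1+1 = 2
  val=2: 2+1 = 3
  val=3: 3+1 = 4
  val=4: 4+1 = 5
Therefore output = [1, 2, 3, 4, 5].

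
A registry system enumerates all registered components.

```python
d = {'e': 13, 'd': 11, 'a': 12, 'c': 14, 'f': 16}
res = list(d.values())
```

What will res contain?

Step 1: d.values() returns the dictionary values in insertion order.
Therefore res = [13, 11, 12, 14, 16].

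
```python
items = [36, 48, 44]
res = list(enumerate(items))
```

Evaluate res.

Step 1: enumerate pairs each element with its index:
  (0, 36)
  (1, 48)
  (2, 44)
Therefore res = [(0, 36), (1, 48), (2, 44)].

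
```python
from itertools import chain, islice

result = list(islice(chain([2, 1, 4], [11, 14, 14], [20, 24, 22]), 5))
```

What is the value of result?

Step 1: chain([2, 1, 4], [11, 14, 14], [20, 24, 22]) = [2, 1, 4, 11, 14, 14, 20, 24, 22].
Step 2: islice takes first 5 elements: [2, 1, 4, 11, 14].
Therefore result = [2, 1, 4, 11, 14].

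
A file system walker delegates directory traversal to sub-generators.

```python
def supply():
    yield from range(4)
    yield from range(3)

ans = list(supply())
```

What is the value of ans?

Step 1: Trace yields in order:
  yield 0
  yield 1
  yield 2
  yield 3
  yield 0
  yield 1
  yield 2
Therefore ans = [0, 1, 2, 3, 0, 1, 2].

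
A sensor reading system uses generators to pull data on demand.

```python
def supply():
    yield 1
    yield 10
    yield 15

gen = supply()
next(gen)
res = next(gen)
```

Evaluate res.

Step 1: supply() creates a generator.
Step 2: next(gen) yields 1 (consumed and discarded).
Step 3: next(gen) yields 10, assigned to res.
Therefore res = 10.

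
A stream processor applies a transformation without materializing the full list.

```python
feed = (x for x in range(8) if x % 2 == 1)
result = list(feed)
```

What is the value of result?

Step 1: Filter range(8) keeping only odd values:
  x=0: even, excluded
  x=1: odd, included
  x=2: even, excluded
  x=3: odd, included
  x=4: even, excluded
  x=5: odd, included
  x=6: even, excluded
  x=7: odd, included
Therefore result = [1, 3, 5, 7].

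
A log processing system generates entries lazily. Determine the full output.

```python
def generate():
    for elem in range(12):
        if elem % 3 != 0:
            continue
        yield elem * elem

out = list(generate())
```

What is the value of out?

Step 1: Only yield elem**2 when elem is divisible by 3:
  elem=0: 0 % 3 == 0, yield 0**2 = 0
  elem=3: 3 % 3 == 0, yield 3**2 = 9
  elem=6: 6 % 3 == 0, yield 6**2 = 36
  elem=9: 9 % 3 == 0, yield 9**2 = 81
Therefore out = [0, 9, 36, 81].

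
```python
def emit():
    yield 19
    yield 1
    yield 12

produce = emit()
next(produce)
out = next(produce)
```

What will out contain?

Step 1: emit() creates a generator.
Step 2: next(produce) yields 19 (consumed and discarded).
Step 3: next(produce) yields 1, assigned to out.
Therefore out = 1.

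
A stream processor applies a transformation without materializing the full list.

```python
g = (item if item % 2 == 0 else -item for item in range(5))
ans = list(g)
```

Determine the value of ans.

Step 1: For each item in range(5), yield item if even, else -item:
  item=0: even, yield 0
  item=1: odd, yield -1
  item=2: even, yield 2
  item=3: odd, yield -3
  item=4: even, yield 4
Therefore ans = [0, -1, 2, -3, 4].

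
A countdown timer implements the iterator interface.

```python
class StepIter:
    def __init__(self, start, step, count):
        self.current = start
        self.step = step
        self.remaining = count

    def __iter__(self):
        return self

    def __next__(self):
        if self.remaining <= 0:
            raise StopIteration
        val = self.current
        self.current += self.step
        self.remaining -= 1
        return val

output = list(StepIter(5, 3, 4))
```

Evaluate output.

Step 1: StepIter starts at 5, increments by 3, for 4 steps:
  Yield 5, then current += 3
  Yield 8, then current += 3
  Yield 11, then current += 3
  Yield 14, then current += 3
Therefore output = [5, 8, 11, 14].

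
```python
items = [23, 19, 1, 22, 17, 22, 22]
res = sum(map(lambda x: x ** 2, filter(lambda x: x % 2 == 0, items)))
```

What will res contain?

Step 1: Filter even numbers from [23, 19, 1, 22, 17, 22, 22]: [22, 22, 22]
Step 2: Square each: [484, 484, 484]
Step 3: Sum = 1452.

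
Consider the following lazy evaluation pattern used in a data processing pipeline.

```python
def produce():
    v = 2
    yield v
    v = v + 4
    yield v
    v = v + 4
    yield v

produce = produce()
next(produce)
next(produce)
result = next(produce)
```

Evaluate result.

Step 1: Trace through generator execution:
  Yield 1: v starts at 2, yield 2
  Yield 2: v = 2 + 4 = 6, yield 6
  Yield 3: v = 6 + 4 = 10, yield 10
Step 2: First next() gets 2, second next() gets the second value, third next() yields 10.
Therefore result = 10.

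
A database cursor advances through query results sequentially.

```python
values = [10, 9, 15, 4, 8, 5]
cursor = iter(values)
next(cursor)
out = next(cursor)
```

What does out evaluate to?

Step 1: Create iterator over [10, 9, 15, 4, 8, 5].
Step 2: next() consumes 10.
Step 3: next() returns 9.
Therefore out = 9.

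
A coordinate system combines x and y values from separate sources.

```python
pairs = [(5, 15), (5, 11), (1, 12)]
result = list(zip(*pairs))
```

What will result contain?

Step 1: zip(*pairs) transposes: unzips [(5, 15), (5, 11), (1, 12)] into separate sequences.
Step 2: First elements: (5, 5, 1), second elements: (15, 11, 12).
Therefore result = [(5, 5, 1), (15, 11, 12)].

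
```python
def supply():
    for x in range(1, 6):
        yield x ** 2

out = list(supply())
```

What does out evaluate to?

Step 1: For each x in range(1, 6), yield x**2:
  x=1: yield 1**2 = 1
  x=2: yield 2**2 = 4
  x=3: yield 3**2 = 9
  x=4: yield 4**2 = 16
  x=5: yield 5**2 = 25
Therefore out = [1, 4, 9, 16, 25].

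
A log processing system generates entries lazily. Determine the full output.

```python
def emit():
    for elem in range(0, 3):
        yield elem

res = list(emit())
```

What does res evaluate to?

Step 1: The generator yields each value from range(0, 3).
Step 2: list() consumes all yields: [0, 1, 2].
Therefore res = [0, 1, 2].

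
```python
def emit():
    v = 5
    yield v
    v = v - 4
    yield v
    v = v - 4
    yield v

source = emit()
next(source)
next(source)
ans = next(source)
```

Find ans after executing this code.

Step 1: Trace through generator execution:
  Yield 1: v starts at 5, yield 5
  Yield 2: v = 5 - 4 = 1, yield 1
  Yield 3: v = 1 - 4 = -3, yield -3
Step 2: First next() gets 5, second next() gets the second value, third next() yields -3.
Therefore ans = -3.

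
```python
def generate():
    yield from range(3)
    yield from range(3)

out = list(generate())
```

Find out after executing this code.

Step 1: Trace yields in order:
  yield 0
  yield 1
  yield 2
  yield 0
  yield 1
  yield 2
Therefore out = [0, 1, 2, 0, 1, 2].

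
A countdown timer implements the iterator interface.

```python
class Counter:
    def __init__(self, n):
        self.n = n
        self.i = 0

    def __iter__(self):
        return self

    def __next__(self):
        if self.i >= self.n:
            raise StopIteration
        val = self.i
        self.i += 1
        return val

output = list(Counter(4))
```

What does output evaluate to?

Step 1: Counter(4) creates an iterator counting 0 to 3.
Step 2: list() consumes all values: [0, 1, 2, 3].
Therefore output = [0, 1, 2, 3].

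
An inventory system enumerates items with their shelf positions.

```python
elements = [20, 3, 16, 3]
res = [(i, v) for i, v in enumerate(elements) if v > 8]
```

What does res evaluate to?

Step 1: Filter enumerate([20, 3, 16, 3]) keeping v > 8:
  (0, 20): 20 > 8, included
  (1, 3): 3 <= 8, excluded
  (2, 16): 16 > 8, included
  (3, 3): 3 <= 8, excluded
Therefore res = [(0, 20), (2, 16)].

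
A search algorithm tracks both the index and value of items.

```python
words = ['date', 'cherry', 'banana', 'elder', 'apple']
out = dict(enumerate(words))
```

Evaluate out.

Step 1: enumerate pairs indices with words:
  0 -> 'date'
  1 -> 'cherry'
  2 -> 'banana'
  3 -> 'elder'
  4 -> 'apple'
Therefore out = {0: 'date', 1: 'cherry', 2: 'banana', 3: 'elder', 4: 'apple'}.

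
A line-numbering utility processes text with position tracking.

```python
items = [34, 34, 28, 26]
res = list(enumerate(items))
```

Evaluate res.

Step 1: enumerate pairs each element with its index:
  (0, 34)
  (1, 34)
  (2, 28)
  (3, 26)
Therefore res = [(0, 34), (1, 34), (2, 28), (3, 26)].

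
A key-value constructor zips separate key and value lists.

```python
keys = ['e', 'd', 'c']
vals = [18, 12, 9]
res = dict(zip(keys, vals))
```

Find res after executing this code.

Step 1: zip pairs keys with values:
  'e' -> 18
  'd' -> 12
  'c' -> 9
Therefore res = {'e': 18, 'd': 12, 'c': 9}.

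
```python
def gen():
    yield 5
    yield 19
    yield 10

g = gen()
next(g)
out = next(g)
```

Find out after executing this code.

Step 1: gen() creates a generator.
Step 2: next(g) yields 5 (consumed and discarded).
Step 3: next(g) yields 19, assigned to out.
Therefore out = 19.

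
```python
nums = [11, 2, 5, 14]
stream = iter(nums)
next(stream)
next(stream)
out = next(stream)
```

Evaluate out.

Step 1: Create iterator over [11, 2, 5, 14].
Step 2: next() consumes 11.
Step 3: next() consumes 2.
Step 4: next() returns 5.
Therefore out = 5.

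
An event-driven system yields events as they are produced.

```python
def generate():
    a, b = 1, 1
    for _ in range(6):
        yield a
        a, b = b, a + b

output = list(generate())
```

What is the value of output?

Step 1: Fibonacci-like sequence starting with a=1, b=1:
  Iteration 1: yield a=1, then a,b = 1,2
  Iteration 2: yield a=1, then a,b = 2,3
  Iteration 3: yield a=2, then a,b = 3,5
  Iteration 4: yield a=3, then a,b = 5,8
  Iteration 5: yield a=5, then a,b = 8,13
  Iteration 6: yield a=8, then a,b = 13,21
Therefore output = [1, 1, 2, 3, 5, 8].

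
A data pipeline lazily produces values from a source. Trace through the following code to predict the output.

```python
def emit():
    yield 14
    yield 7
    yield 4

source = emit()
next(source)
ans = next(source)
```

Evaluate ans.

Step 1: emit() creates a generator.
Step 2: next(source) yields 14 (consumed and discarded).
Step 3: next(source) yields 7, assigned to ans.
Therefore ans = 7.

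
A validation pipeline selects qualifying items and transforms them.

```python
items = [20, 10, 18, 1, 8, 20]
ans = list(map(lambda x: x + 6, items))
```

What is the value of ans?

Step 1: Apply lambda x: x + 6 to each element:
  20 -> 26
  10 -> 16
  18 -> 24
  1 -> 7
  8 -> 14
  20 -> 26
Therefore ans = [26, 16, 24, 7, 14, 26].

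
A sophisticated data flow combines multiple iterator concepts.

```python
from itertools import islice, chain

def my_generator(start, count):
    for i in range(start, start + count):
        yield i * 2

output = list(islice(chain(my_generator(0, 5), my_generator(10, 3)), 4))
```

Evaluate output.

Step 1: my_generator(0, 5) yields [0, 2, 4, 6, 8].
Step 2: my_generator(10, 3) yields [20, 22, 24].
Step 3: chain concatenates: [0, 2, 4, 6, 8, 20, 22, 24].
Step 4: islice takes first 4: [0, 2, 4, 6].
Therefore output = [0, 2, 4, 6].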